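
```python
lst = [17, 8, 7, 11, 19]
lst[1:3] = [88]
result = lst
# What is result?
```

Trace:
`lst = [17, 8, 7, 11, 19]` → lst = [17, 8, 7, 11, 19]
`lst[1:3] = [88]` → lst = [17, 88, 11, 19]
`result = lst` → result = [17, 88, 11, 19]
So result = [17, 88, 11, 19]

Answer: [17, 88, 11, 19]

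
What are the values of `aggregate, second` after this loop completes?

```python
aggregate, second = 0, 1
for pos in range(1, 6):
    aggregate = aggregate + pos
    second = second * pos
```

Sum and factorial of 1 to 5
`aggregate, second` takes the values: (0, 1) → (1, 1) → (3, 1) → (3, 2) → (6, 2) → (6, 6) → (10, 6) → (10, 24) → (15, 24) → (15, 120)

Answer: 15, 120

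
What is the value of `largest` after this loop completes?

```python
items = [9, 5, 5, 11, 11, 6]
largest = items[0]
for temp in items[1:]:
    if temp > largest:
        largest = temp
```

Maximum of [9, 5, 5, 11, 11, 6]
`largest` takes the values: 9 → 11

Answer: 11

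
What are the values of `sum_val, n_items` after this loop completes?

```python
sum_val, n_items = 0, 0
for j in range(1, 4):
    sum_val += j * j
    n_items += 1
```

Sum of squares and count
`sum_val, n_items` takes the values: (0, 0) → (1, 0) → (1, 1) → (5, 1) → (5, 2) → (14, 2) → (14, 3)

Answer: 14, 3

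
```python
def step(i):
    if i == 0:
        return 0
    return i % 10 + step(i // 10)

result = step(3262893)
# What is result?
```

Sum of digits of 3262893: 3 + 9 + 8 + 2 + 6 + 2 + 3 = 33

Answer: 33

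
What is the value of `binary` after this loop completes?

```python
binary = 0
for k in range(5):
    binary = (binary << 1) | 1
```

Build 5 consecutive 1-bits: 0b11111
`binary` takes the values: 0 → 1 → 3 → 7 → 15 → 31

Answer: 31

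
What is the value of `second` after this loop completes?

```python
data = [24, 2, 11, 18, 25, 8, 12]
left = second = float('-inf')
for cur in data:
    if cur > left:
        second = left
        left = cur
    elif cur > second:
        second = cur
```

Second largest (with repeats) in [24, 2, 11, 18, 25, 8, 12]
`second` takes the values: -inf → 2 → 11 → 18 → 24

Answer: 24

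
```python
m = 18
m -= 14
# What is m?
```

Trace:
`m = 18` → m = 18
`m -= 14` → m = 4
So m = 4

Answer: 4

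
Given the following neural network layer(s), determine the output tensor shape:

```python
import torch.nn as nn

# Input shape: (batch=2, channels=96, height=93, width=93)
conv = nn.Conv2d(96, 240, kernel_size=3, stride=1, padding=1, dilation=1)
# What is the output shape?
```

Input: (2, 96, 93, 93) -> Output: (2, 240, 93, 93)

Answer: (2, 240, 93, 93)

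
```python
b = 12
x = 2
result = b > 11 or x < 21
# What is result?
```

Trace:
`b = 12` → b = 12
`x = 2` → x = 2
`result = b > 11 or x < 21` → result = True
So result = True

Answer: True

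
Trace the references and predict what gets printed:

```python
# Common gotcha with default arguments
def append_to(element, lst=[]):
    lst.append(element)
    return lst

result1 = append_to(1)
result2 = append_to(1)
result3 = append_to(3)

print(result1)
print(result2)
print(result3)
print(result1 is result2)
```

Key concept: mutable default argument gotcha.
Step by step:
`result1 = append_to(1)` → result1 = [1]
`result2 = append_to(1)` → result1 = [1, 1] (same object as result2); result2 = [1, 1] (same object as result1)
`result3 = append_to(3)` → result1 = [1, 1, 3] (same object as result2, result3); result2 = [1, 1, 3] (same object as result1, result3); result3 = [1, 1, 3] (same object as result1, result2)
`print(result1)` → prints [1, 1, 3]
`print(result2)` → prints [1, 1, 3]
`print(result3)` → prints [1, 1, 3]
`print(result1 is result2)` → prints True

Answer:
[1, 1, 3]
[1, 1, 3]
[1, 1, 3]
True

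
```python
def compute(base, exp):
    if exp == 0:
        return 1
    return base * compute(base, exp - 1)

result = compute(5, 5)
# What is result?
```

compute(5, 5) = 5 * 5 * 5 * 5 * 5 = 3125

Answer: 3125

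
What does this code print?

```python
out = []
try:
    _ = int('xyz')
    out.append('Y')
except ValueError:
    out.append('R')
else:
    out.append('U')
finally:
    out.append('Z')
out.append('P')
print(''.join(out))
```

Execution trace: 'R' (except ValueError) → 'Z' (finally) → 'P' (after the try/except). Output: RZP

Answer: RZP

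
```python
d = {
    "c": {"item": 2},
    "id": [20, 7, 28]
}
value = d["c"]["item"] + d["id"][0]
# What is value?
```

Trace:
`d = { ...` → d = {'c': {'item': 2}, 'id': [20, 7, 28]}
`value = d["c"]["item"] + d["id"][0]` → value = 22
So value = 22

Answer: 22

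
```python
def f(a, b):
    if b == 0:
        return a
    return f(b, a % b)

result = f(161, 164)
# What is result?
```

f(161, 164) -> f(164, 161) -> f(161, 3) -> f(3, 2) -> f(2, 1) -> f(1, 0) -> 1

Answer: 1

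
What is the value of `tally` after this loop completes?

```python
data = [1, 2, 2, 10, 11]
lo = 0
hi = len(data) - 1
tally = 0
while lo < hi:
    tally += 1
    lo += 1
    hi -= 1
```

Iterations until pointers meet (list length 5)
`tally` takes the values: 0 → 1 → 2

Answer: 2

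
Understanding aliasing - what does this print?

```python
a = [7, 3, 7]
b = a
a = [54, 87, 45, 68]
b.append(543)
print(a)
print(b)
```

Key concept: rebinding vs mutation: a is rebound to a new list, b still points at the original.
Step by step:
`a = [7, 3, 7]` → a = [7, 3, 7]
`b = a` → b = [7, 3, 7] (same object as a)
`a = [54, 87, 45, 68]` → a = [54, 87, 45, 68]
`b.append(543)` → b = [7, 3, 7, 543]
`print(a)` → prints [54, 87, 45, 68]
`print(b)` → prints [7, 3, 7, 543]

Answer:
[54, 87, 45, 68]
[7, 3, 7, 543]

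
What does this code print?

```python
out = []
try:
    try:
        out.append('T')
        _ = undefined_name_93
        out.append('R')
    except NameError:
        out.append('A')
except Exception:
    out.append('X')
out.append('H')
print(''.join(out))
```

Execution trace: 'T' (inner try body) → 'A' (inner except NameError) → 'H' (after the try/except). Output: TAH

Answer: TAH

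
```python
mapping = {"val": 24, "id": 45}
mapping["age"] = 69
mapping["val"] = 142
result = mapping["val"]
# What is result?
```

Trace:
`mapping = {"val": 24, "id": 45}` → mapping = {'val': 24, 'id': 45}
`mapping["age"] = 69` → mapping = {'val': 24, 'id': 45, 'age': 69}
`mapping["val"] = 142` → mapping = {'val': 142, 'id': 45, 'age': 69}
`result = mapping["val"]` → result = 142
So result = 142

Answer: 142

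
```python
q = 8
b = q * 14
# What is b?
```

Trace:
`q = 8` → q = 8
`b = q * 14` → b = 112
So b = 112

Answer: 112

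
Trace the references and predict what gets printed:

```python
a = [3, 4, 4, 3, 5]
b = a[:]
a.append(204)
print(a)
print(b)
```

Key concept: slice [:] creates copy.
Step by step:
`a = [3, 4, 4, 3, 5]` → a = [3, 4, 4, 3, 5]
`b = a[:]` → b = [3, 4, 4, 3, 5]
`a.append(204)` → a = [3, 4, 4, 3, 5, 204]
`print(a)` → prints [3, 4, 4, 3, 5, 204]
`print(b)` → prints [3, 4, 4, 3, 5]

Answer:
[3, 4, 4, 3, 5, 204]
[3, 4, 4, 3, 5]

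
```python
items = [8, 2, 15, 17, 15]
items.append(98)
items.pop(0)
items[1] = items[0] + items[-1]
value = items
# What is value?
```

Trace:
`items = [8, 2, 15, 17, 15]` → items = [8, 2, 15, 17, 15]
`items.append(98)` → items = [8, 2, 15, 17, 15, 98]
`items.pop(0)` → items = [2, 15, 17, 15, 98]
`items[1] = items[0] + items[-1]` → items = [2, 100, 17, 15, 98]
`value = items` → value = [2, 100, 17, 15, 98]
So value = [2, 100, 17, 15, 98]

Answer: [2, 100, 17, 15, 98]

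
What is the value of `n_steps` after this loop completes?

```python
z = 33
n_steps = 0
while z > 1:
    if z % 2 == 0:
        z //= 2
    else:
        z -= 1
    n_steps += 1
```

Steps to reduce 33 to 1
`n_steps` takes the values: 0 → 1 → 2 → 3 → 4 → 5 → 6

Answer: 6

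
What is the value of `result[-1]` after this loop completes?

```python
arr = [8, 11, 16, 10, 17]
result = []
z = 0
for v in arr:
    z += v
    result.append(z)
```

Cumulative sum ends at 62
`result` takes the values: [] → [8] → [8, 19] → [8, 19, 35] → [8, 19, 35, 45] → [8, 19, 35, 45, 62]
So `result[-1]` = 62

Answer: 62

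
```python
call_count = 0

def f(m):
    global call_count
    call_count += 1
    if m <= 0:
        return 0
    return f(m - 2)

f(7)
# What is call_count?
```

Linear recursion stepping by 2: 5 calls from m=7 down to ≤0.

Answer: 5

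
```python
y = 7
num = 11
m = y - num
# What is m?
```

Trace:
`y = 7` → y = 7
`num = 11` → num = 11
`m = y - num` → m = -4
So m = -4

Answer: -4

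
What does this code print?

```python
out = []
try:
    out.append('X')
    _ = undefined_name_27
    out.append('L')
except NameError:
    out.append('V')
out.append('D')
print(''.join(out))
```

Execution trace: 'X' (try body) → 'V' (except NameError) → 'D' (after the try/except). Output: XVD

Answer: XVD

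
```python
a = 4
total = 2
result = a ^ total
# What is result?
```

Trace:
`a = 4` → a = 4
`total = 2` → total = 2
`result = a ^ total` → result = 6
So result = 6

Answer: 6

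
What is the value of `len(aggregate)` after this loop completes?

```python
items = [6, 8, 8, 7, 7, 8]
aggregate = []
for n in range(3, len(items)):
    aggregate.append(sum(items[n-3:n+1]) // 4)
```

Number of 4-element averages
`aggregate` takes the values: [] → [7] → [7, 7] → [7, 7, 7]
So `len(aggregate)` = 3

Answer: 3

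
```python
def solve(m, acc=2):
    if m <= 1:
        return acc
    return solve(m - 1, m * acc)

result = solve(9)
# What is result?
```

Accumulator trace (n, acc): (9, 2) -> (8, 18) -> (7, 144) -> (6, 1008) -> (5, 6048) -> (4, 30240) -> (3, 120960) -> (2, 362880) -> (1, 725760) -> return 725760

Answer: 725760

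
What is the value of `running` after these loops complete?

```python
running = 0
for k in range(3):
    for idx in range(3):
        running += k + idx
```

Sum of all k+idx for k,idx in 3x3
`running` takes the values: 0 → 1 → 3 → 4 → 6 → 9 → 11 → 14 → 18

Answer: 18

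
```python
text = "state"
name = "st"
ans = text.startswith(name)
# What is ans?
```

Trace:
`text = "state"` → text = 'state'
`name = "st"` → name = 'st'
`ans = text.startswith(name)` → ans = True
So ans = True

Answer: True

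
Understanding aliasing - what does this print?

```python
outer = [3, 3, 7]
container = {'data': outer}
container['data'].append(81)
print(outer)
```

Key concept: dict holds reference to list.
Step by step:
`outer = [3, 3, 7]` → outer = [3, 3, 7]
`container = {'data': outer}` → container = {'data': [3, 3, 7]}
`container['data'].append(81)` → outer = [3, 3, 7, 81]; container = {'data': [3, 3, 7, 81]}
`print(outer)` → prints [3, 3, 7, 81]

Answer: [3, 3, 7, 81]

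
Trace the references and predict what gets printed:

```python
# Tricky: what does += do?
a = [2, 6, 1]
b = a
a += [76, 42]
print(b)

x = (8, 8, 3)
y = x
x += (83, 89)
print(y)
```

Key concept: += behavior differs for mutable vs immutable.
Step by step:
`a = [2, 6, 1]` → a = [2, 6, 1]
`b = a` → b = [2, 6, 1] (same object as a)
`a += [76, 42]` → a = [2, 6, 1, 76, 42] (same object as b); b = [2, 6, 1, 76, 42] (same object as a)
`print(b)` → prints [2, 6, 1, 76, 42]
`x = (8, 8, 3)` → x = (8, 8, 3)
`y = x` → y = (8, 8, 3)
`x += (83, 89)` → x = (8, 8, 3, 83, 89)
`print(y)` → prints (8, 8, 3)

Answer:
[2, 6, 1, 76, 42]
(8, 8, 3)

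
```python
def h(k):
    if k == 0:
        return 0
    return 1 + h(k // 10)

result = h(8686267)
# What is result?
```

Count of digits of 8686267: 7

Answer: 7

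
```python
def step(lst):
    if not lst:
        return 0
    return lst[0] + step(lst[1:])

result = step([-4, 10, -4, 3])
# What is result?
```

(-4) + 10 + (-4) + 3 + 0 = 5

Answer: 5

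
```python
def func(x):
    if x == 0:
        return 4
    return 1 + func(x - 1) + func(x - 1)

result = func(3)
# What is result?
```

func(x) = 1 + 2·func(x-1), func(0)=4. Closed form: (4+1)·2^3 - 1 = 39.

Answer: 39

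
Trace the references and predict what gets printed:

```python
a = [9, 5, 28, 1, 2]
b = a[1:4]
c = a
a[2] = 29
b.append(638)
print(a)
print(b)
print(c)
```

Key concept: slice vs alias.
Step by step:
`a = [9, 5, 28, 1, 2]` → a = [9, 5, 28, 1, 2]
`b = a[1:4]` → b = [5, 28, 1]
`c = a` → c = [9, 5, 28, 1, 2] (same object as a)
`a[2] = 29` → a = [9, 5, 29, 1, 2] (same object as c); c = [9, 5, 29, 1, 2] (same object as a)
`b.append(638)` → b = [5, 28, 1, 638]
`print(a)` → prints [9, 5, 29, 1, 2]
`print(b)` → prints [5, 28, 1, 638]
`print(c)` → prints [9, 5, 29, 1, 2]

Answer:
[9, 5, 29, 1, 2]
[5, 28, 1, 638]
[9, 5, 29, 1, 2]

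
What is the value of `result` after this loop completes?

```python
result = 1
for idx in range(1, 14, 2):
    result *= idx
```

Product of 1, 3, 5, ... up to 13
`result` takes the values: 1 → 3 → 15 → 105 → 945 → 10395 → 135135

Answer: 135135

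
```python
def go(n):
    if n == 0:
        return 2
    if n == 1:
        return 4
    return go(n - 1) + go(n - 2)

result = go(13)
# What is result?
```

Build up from base cases: go(0)=2, go(1)=4, go(2)=6, go(3)=10, go(4)=16, go(5)=26, go(6)=42, ..., go(13)=1220

Answer: 1220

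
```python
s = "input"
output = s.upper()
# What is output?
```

Trace:
`s = "input"` → s = 'input'
`output = s.upper()` → output = 'INPUT'
So output = 'INPUT'

Answer: 'INPUT'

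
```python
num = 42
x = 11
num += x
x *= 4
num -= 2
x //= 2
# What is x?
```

Trace:
`num = 42` → num = 42
`x = 11` → x = 11
`num += x` → num = 53
`x *= 4` → x = 44
`num -= 2` → num = 51
`x //= 2` → x = 22
So x = 22

Answer: 22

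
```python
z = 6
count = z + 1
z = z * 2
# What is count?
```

Trace:
`z = 6` → z = 6
`count = z + 1` → count = 7
`z = z * 2` → z = 12
So count = 7

Answer: 7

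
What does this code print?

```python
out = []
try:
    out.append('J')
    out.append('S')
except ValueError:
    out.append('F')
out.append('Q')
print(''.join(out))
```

Execution trace: 'J' (try body) → 'S' (try body, no exception) → 'Q' (after the try/except). Output: JSQ

Answer: JSQ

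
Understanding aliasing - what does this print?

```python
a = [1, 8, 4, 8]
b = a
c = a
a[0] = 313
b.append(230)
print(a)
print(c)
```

Key concept: multiple aliases.
Step by step:
`a = [1, 8, 4, 8]` → a = [1, 8, 4, 8]
`b = a` → b = [1, 8, 4, 8] (same object as a)
`c = a` → c = [1, 8, 4, 8] (same object as a, b)
`a[0] = 313` → a = [313, 8, 4, 8] (same object as b, c); b = [313, 8, 4, 8] (same object as a, c); c = [313, 8, 4, 8] (same object as a, b)
`b.append(230)` → a = [313, 8, 4, 8, 230] (same object as b, c); b = [313, 8, 4, 8, 230] (same object as a, c); c = [313, 8, 4, 8, 230] (same object as a, b)
`print(a)` → prints [313, 8, 4, 8, 230]
`print(c)` → prints [313, 8, 4, 8, 230]

Answer:
[313, 8, 4, 8, 230]
[313, 8, 4, 8, 230]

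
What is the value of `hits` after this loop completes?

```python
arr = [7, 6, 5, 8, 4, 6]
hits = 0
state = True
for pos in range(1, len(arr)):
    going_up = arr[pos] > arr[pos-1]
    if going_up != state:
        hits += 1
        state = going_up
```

Count direction changes in [7, 6, 5, 8, 4, 6]
`hits` takes the values: 0 → 1 → 2 → 3 → 4

Answer: 4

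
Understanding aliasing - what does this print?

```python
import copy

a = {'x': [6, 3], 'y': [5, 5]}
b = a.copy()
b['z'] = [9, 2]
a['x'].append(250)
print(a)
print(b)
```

Key concept: shallow copy of dict with mutable values.
Step by step:
`a = {'x': [6, 3], 'y': [5, 5]}` → a = {'x': [6, 3], 'y': [5, 5]}
`b = a.copy()` → b = {'x': [6, 3], 'y': [5, 5]}
`b['z'] = [9, 2]` → b = {'x': [6, 3], 'y': [5, 5], 'z': [9, 2]}
`a['x'].append(250)` → a = {'x': [6, 3, 250], 'y': [5, 5]}; b = {'x': [6, 3, 250], 'y': [5, 5], 'z': [9, 2]}
`print(a)` → prints {'x': [6, 3, 250], 'y': [5, 5]}
`print(b)` → prints {'x': [6, 3, 250], 'y': [5, 5], 'z': [9, 2]}

Answer:
{'x': [6, 3, 250], 'y': [5, 5]}
{'x': [6, 3, 250], 'y': [5, 5], 'z': [9, 2]}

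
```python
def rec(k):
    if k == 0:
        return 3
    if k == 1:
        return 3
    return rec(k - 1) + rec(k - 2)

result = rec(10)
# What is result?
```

Build up from base cases: rec(0)=3, rec(1)=3, rec(2)=6, rec(3)=9, rec(4)=15, rec(5)=24, rec(6)=39, ..., rec(10)=267

Answer: 267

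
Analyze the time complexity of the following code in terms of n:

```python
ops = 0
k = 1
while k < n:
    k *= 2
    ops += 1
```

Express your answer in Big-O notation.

Each loop level contributes: log n. Multiplying the contributions gives O(log n).

Answer: O(log n)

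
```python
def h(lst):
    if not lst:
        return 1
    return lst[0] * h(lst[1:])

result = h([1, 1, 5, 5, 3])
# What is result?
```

Product over [1, 1, 5, 5, 3] = 1 * 1 * 5 * 5 * 3 = 75

Answer: 75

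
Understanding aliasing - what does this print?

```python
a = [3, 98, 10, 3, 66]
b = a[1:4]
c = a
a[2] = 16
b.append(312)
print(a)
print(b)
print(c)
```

Key concept: slice vs alias.
Step by step:
`a = [3, 98, 10, 3, 66]` → a = [3, 98, 10, 3, 66]
`b = a[1:4]` → b = [98, 10, 3]
`c = a` → c = [3, 98, 10, 3, 66] (same object as a)
`a[2] = 16` → a = [3, 98, 16, 3, 66] (same object as c); c = [3, 98, 16, 3, 66] (same object as a)
`b.append(312)` → b = [98, 10, 3, 312]
`print(a)` → prints [3, 98, 16, 3, 66]
`print(b)` → prints [98, 10, 3, 312]
`print(c)` → prints [3, 98, 16, 3, 66]

Answer:
[3, 98, 16, 3, 66]
[98, 10, 3, 312]
[3, 98, 16, 3, 66]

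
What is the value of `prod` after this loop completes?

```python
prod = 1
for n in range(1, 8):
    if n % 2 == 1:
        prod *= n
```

Product of odd numbers 1 to 7
`prod` takes the values: 1 → 3 → 15 → 105

Answer: 105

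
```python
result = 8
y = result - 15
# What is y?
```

Trace:
`result = 8` → result = 8
`y = result - 15` → y = -7
So y = -7

Answer: -7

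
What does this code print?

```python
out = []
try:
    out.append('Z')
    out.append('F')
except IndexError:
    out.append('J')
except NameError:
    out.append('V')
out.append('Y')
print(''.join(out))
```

Execution trace: 'Z' (try body) → 'F' (try body, no exception) → 'Y' (after the try/except). Output: ZFY

Answer: ZFY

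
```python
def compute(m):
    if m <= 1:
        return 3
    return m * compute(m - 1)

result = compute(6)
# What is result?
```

compute(6) = 6 * 5 * 4 * 3 * 2 * 3 = 2160

Answer: 2160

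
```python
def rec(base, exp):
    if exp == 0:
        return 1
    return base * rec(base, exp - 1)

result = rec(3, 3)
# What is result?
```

rec(3, 3) = 3 * 3 * 3 = 27

Answer: 27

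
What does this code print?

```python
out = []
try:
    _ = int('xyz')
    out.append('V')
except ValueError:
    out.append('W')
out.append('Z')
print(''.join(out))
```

Execution trace: 'W' (except ValueError) → 'Z' (after the try/except). Output: WZ

Answer: WZ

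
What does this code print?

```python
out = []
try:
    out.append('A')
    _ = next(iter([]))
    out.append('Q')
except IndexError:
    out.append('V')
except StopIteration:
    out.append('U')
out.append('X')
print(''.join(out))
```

Execution trace: 'A' (try body) → 'U' (except StopIteration) → 'X' (after the try/except). Output: AUX

Answer: AUX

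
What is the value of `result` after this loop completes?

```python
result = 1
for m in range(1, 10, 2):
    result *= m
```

Product of 1, 3, 5, ... up to 9
`result` takes the values: 1 → 3 → 15 → 105 → 945

Answer: 945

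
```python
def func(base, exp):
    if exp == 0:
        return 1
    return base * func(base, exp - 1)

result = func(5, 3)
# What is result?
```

func(5, 3) = 5 * 5 * 5 = 125

Answer: 125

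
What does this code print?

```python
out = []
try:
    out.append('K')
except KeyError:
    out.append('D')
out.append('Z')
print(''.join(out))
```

Execution trace: 'K' (try body, no exception) → 'Z' (after the try/except). Output: KZ

Answer: KZ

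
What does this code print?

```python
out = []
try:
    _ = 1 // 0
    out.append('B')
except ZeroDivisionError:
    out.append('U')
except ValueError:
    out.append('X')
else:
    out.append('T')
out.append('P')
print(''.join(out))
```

Execution trace: 'U' (except ZeroDivisionError) → 'P' (after the try/except). Output: UP

Answer: UP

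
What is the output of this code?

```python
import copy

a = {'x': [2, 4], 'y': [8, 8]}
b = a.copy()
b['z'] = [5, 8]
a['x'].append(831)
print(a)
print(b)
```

Key concept: shallow copy of dict with mutable values.
Step by step:
`a = {'x': [2, 4], 'y': [8, 8]}` → a = {'x': [2, 4], 'y': [8, 8]}
`b = a.copy()` → b = {'x': [2, 4], 'y': [8, 8]}
`b['z'] = [5, 8]` → b = {'x': [2, 4], 'y': [8, 8], 'z': [5, 8]}
`a['x'].append(831)` → a = {'x': [2, 4, 831], 'y': [8, 8]}; b = {'x': [2, 4, 831], 'y': [8, 8], 'z': [5, 8]}
`print(a)` → prints {'x': [2, 4, 831], 'y': [8, 8]}
`print(b)` → prints {'x': [2, 4, 831], 'y': [8, 8], 'z': [5, 8]}

Answer:
{'x': [2, 4, 831], 'y': [8, 8]}
{'x': [2, 4, 831], 'y': [8, 8], 'z': [5, 8]}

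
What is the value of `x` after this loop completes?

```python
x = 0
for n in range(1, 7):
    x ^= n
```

XOR of 1 to 6
`x` takes the values: 0 → 1 → 3 → 0 → 4 → 1 → 7

Answer: 7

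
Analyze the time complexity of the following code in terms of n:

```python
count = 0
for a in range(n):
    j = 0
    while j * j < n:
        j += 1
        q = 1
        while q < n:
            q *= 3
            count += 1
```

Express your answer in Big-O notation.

Each loop level contributes: n × √n × log n. Multiplying the contributions gives O(n√n log n).

Answer: O(n√n log n)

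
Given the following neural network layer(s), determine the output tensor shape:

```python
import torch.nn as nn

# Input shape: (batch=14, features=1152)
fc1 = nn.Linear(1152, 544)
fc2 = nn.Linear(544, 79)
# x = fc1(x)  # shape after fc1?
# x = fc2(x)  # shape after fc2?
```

Input: (14, 1152) -> after fc1: (14, 544) -> Output: (14, 79)

Answer: (14, 79)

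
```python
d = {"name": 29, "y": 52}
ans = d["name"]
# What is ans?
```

Trace:
`d = {"name": 29, "y": 52}` → d = {'name': 29, 'y': 52}
`ans = d["name"]` → ans = 29
So ans = 29

Answer: 29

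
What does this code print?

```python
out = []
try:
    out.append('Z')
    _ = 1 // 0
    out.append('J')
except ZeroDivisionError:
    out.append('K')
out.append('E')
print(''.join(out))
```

Execution trace: 'Z' (try body) → 'K' (except ZeroDivisionError) → 'E' (after the try/except). Output: ZKE

Answer: ZKE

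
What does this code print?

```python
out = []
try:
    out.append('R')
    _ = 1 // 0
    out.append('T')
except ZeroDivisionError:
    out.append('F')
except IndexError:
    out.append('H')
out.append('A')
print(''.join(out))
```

Execution trace: 'R' (try body) → 'F' (except ZeroDivisionError) → 'A' (after the try/except). Output: RFA

Answer: RFA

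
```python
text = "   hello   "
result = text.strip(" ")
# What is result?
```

Trace:
`text = "   hello   "` → text = '   hello   '
`result = text.strip(" ")` → result = 'hello'
So result = 'hello'

Answer: 'hello'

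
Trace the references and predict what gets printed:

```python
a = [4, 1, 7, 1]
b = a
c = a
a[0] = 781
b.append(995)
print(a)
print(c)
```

Key concept: multiple aliases.
Step by step:
`a = [4, 1, 7, 1]` → a = [4, 1, 7, 1]
`b = a` → b = [4, 1, 7, 1] (same object as a)
`c = a` → c = [4, 1, 7, 1] (same object as a, b)
`a[0] = 781` → a = [781, 1, 7, 1] (same object as b, c); b = [781, 1, 7, 1] (same object as a, c); c = [781, 1, 7, 1] (same object as a, b)
`b.append(995)` → a = [781, 1, 7, 1, 995] (same object as b, c); b = [781, 1, 7, 1, 995] (same object as a, c); c = [781, 1, 7, 1, 995] (same object as a, b)
`print(a)` → prints [781, 1, 7, 1, 995]
`print(c)` → prints [781, 1, 7, 1, 995]

Answer:
[781, 1, 7, 1, 995]
[781, 1, 7, 1, 995]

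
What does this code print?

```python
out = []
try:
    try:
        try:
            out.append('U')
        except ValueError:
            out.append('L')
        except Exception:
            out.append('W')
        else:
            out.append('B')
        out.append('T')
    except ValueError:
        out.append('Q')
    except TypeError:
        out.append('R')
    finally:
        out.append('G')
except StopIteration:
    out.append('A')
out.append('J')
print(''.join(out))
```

Execution trace: 'U' (inner try body, no exception) → 'B' (inner else) → 'T' (try body, no exception) → 'G' (finally) → 'J' (after the try/except). Output: UBTGJ

Answer: UBTGJ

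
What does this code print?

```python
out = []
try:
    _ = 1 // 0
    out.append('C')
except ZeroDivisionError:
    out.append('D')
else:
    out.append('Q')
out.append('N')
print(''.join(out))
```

Execution trace: 'D' (except ZeroDivisionError) → 'N' (after the try/except). Output: DN

Answer: DN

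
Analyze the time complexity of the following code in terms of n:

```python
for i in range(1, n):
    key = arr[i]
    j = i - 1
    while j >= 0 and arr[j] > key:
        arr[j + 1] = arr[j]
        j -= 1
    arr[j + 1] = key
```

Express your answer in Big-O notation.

This is Insertion sort. Time complexity: O(n²).

Answer: O(n²)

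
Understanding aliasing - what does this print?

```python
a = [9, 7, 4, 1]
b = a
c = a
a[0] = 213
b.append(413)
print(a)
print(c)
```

Key concept: multiple aliases.
Step by step:
`a = [9, 7, 4, 1]` → a = [9, 7, 4, 1]
`b = a` → b = [9, 7, 4, 1] (same object as a)
`c = a` → c = [9, 7, 4, 1] (same object as a, b)
`a[0] = 213` → a = [213, 7, 4, 1] (same object as b, c); b = [213, 7, 4, 1] (same object as a, c); c = [213, 7, 4, 1] (same object as a, b)
`b.append(413)` → a = [213, 7, 4, 1, 413] (same object as b, c); b = [213, 7, 4, 1, 413] (same object as a, c); c = [213, 7, 4, 1, 413] (same object as a, b)
`print(a)` → prints [213, 7, 4, 1, 413]
`print(c)` → prints [213, 7, 4, 1, 413]

Answer:
[213, 7, 4, 1, 413]
[213, 7, 4, 1, 413]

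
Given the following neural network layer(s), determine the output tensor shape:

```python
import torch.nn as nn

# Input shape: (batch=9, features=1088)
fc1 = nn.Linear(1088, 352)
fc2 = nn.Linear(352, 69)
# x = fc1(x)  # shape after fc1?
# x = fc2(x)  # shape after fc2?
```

Input: (9, 1088) -> after fc1: (9, 352) -> Output: (9, 69)

Answer: (9, 69)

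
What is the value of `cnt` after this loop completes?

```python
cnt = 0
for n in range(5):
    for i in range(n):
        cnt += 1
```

Triangle number: 0+1+2+...+4
`cnt` takes the values: 0 → 1 → 2 → 3 → 4 → 5 → 6 → 7 → 8 → 9 → 10

Answer: 10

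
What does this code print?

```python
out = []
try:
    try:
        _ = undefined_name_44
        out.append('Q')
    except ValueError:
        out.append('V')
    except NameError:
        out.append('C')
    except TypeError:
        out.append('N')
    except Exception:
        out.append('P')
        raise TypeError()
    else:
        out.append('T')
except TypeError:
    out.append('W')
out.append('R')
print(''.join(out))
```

Execution trace: 'C' (inner except NameError) → 'R' (after the try/except). Output: CR

Answer: CR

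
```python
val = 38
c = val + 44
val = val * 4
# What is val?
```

Trace:
`val = 38` → val = 38
`c = val + 44` → c = 82
`val = val * 4` → val = 152
So val = 152

Answer: 152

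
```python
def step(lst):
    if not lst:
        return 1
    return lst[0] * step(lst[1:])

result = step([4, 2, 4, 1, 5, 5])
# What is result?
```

Product over [4, 2, 4, 1, 5, 5] = 4 * 2 * 4 * 1 * 5 * 5 = 800

Answer: 800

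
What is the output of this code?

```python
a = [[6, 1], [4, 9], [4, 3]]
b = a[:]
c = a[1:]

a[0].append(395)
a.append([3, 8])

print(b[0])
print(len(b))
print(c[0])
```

Key concept: slice with nested mutation.
Step by step:
`a = [[6, 1], [4, 9], [4, 3]]` → a = [[6, 1], [4, 9], [4, 3]]
`b = a[:]` → b = [[6, 1], [4, 9], [4, 3]]
`c = a[1:]` → c = [[4, 9], [4, 3]]
`a[0].append(395)` → a = [[6, 1, 395], [4, 9], [4, 3]]; b = [[6, 1, 395], [4, 9], [4, 3]]
`a.append([3, 8])` → a = [[6, 1, 395], [4, 9], [4, 3], [3, 8]]
`print(b[0])` → prints [6, 1, 395]
`print(len(b))` → prints 3
`print(c[0])` → prints [4, 9]

Answer:
[6, 1, 395]
3
[4, 9]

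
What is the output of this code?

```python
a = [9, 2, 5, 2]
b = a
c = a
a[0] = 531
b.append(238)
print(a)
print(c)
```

Key concept: multiple aliases.
Step by step:
`a = [9, 2, 5, 2]` → a = [9, 2, 5, 2]
`b = a` → b = [9, 2, 5, 2] (same object as a)
`c = a` → c = [9, 2, 5, 2] (same object as a, b)
`a[0] = 531` → a = [531, 2, 5, 2] (same object as b, c); b = [531, 2, 5, 2] (same object as a, c); c = [531, 2, 5, 2] (same object as a, b)
`b.append(238)` → a = [531, 2, 5, 2, 238] (same object as b, c); b = [531, 2, 5, 2, 238] (same object as a, c); c = [531, 2, 5, 2, 238] (same object as a, b)
`print(a)` → prints [531, 2, 5, 2, 238]
`print(c)` → prints [531, 2, 5, 2, 238]

Answer:
[531, 2, 5, 2, 238]
[531, 2, 5, 2, 238]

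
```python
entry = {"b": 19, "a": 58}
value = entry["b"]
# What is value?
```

Trace:
`entry = {"b": 19, "a": 58}` → entry = {'b': 19, 'a': 58}
`value = entry["b"]` → value = 19
So value = 19

Answer: 19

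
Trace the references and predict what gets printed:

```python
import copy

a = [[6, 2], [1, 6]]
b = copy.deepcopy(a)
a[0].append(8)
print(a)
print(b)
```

Key concept: deep copy is fully independent.
Step by step:
`a = [[6, 2], [1, 6]]` → a = [[6, 2], [1, 6]]
`b = copy.deepcopy(a)` → b = [[6, 2], [1, 6]]
`a[0].append(8)` → a = [[6, 2, 8], [1, 6]]
`print(a)` → prints [[6, 2, 8], [1, 6]]
`print(b)` → prints [[6, 2], [1, 6]]

Answer:
[[6, 2, 8], [1, 6]]
[[6, 2], [1, 6]]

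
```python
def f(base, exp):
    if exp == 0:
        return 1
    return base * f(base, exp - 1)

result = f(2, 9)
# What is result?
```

f(2, 9) = 2 * 2 * 2 * 2 * 2 * 2 * 2 * 2 * 2 = 512

Answer: 512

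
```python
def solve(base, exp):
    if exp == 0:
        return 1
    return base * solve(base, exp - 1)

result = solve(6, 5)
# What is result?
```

solve(6, 5) = 6 * 6 * 6 * 6 * 6 = 7776

Answer: 7776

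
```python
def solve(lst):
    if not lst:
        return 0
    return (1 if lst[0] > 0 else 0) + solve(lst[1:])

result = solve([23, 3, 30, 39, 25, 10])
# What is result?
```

Count of positive elements in [23, 3, 30, 39, 25, 10] = 6

Answer: 6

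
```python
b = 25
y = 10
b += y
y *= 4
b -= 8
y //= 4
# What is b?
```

Trace:
`b = 25` → b = 25
`y = 10` → y = 10
`b += y` → b = 35
`y *= 4` → y = 40
`b -= 8` → b = 27
`y //= 4` → y = 10
So b = 27

Answer: 27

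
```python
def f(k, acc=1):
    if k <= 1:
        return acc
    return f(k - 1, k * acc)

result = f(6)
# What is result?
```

Accumulator trace (n, acc): (6, 1) -> (5, 6) -> (4, 30) -> (3, 120) -> (2, 360) -> (1, 720) -> return 720

Answer: 720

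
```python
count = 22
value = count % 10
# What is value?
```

Trace:
`count = 22` → count = 22
`value = count % 10` → value = 2
So value = 2

Answer: 2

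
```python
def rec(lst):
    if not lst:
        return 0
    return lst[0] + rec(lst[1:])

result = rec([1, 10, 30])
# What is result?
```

1 + 10 + 30 + 0 = 41

Answer: 41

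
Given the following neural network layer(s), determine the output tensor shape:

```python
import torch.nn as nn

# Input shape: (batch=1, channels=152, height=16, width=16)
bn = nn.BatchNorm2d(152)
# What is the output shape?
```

Input: (1, 152, 16, 16) -> Output: (1, 152, 16, 16)

Answer: (1, 152, 16, 16)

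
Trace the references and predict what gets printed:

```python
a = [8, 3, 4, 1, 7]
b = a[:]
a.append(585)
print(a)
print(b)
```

Key concept: slice [:] creates copy.
Step by step:
`a = [8, 3, 4, 1, 7]` → a = [8, 3, 4, 1, 7]
`b = a[:]` → b = [8, 3, 4, 1, 7]
`a.append(585)` → a = [8, 3, 4, 1, 7, 585]
`print(a)` → prints [8, 3, 4, 1, 7, 585]
`print(b)` → prints [8, 3, 4, 1, 7]

Answer:
[8, 3, 4, 1, 7, 585]
[8, 3, 4, 1, 7]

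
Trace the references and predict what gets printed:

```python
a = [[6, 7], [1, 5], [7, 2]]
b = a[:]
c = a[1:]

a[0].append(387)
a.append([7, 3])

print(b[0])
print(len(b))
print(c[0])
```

Key concept: slice with nested mutation.
Step by step:
`a = [[6, 7], [1, 5], [7, 2]]` → a = [[6, 7], [1, 5], [7, 2]]
`b = a[:]` → b = [[6, 7], [1, 5], [7, 2]]
`c = a[1:]` → c = [[1, 5], [7, 2]]
`a[0].append(387)` → a = [[6, 7, 387], [1, 5], [7, 2]]; b = [[6, 7, 387], [1, 5], [7, 2]]
`a.append([7, 3])` → a = [[6, 7, 387], [1, 5], [7, 2], [7, 3]]
`print(b[0])` → prints [6, 7, 387]
`print(len(b))` → prints 3
`print(c[0])` → prints [1, 5]

Answer:
[6, 7, 387]
3
[1, 5]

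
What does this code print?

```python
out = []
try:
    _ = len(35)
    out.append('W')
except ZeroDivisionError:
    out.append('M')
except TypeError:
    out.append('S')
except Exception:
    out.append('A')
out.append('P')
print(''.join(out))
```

Execution trace: 'S' (except TypeError) → 'P' (after the try/except). Output: SP

Answer: SP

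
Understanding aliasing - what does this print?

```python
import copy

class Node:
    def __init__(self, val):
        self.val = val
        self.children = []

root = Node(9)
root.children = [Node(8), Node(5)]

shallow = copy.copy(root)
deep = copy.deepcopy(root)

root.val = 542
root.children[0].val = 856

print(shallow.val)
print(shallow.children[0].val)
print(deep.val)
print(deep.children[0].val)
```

Key concept: deep copy with custom objects.
Step by step:
`root = Node(9)` → root = Node(val=9, children=[])
`root.children = [Node(8), Node(5)]` → root = Node(val=9, children=[Node(val=8, children=[]), Node(val=5, children=[])])
`shallow = copy.copy(root)` → shallow = Node(val=9, children=[Node(val=8, children=[]), Node(val=5, children=[])])
`deep = copy.deepcopy(root)` → deep = Node(val=9, children=[Node(val=8, children=[]), Node(val=5, children=[])])
`root.val = 542` → root = Node(val=542, children=[Node(val=8, children=[]), Node(val=5, children=[])])
`root.children[0].val = 856` → root = Node(val=542, children=[Node(val=856, children=[]), Node(val=5, children=[])]); shallow = Node(val=9, children=[Node(val=856, children=[]), Node(val=5, children=[])])
`print(shallow.val)` → prints 9
`print(shallow.children[0].val)` → prints 856
`print(deep.val)` → prints 9
`print(deep.children[0].val)` → prints 8

Answer:
9
856
9
8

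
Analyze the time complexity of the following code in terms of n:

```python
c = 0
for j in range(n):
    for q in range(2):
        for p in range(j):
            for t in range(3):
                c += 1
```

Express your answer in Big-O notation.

Each loop level contributes: n × 1 × n × 1. Multiplying the contributions gives O(n^2).

Answer: O(n^2)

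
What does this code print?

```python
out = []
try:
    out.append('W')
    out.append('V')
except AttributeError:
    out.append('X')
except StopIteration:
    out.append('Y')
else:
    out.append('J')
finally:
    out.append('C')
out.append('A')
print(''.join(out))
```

Execution trace: 'W' (try body) → 'V' (try body, no exception) → 'J' (else) → 'C' (finally) → 'A' (after the try/except). Output: WVJCA

Answer: WVJCA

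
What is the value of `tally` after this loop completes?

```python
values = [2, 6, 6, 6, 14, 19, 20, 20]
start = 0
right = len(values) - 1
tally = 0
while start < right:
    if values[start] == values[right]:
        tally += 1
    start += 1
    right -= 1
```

Count matching pairs from ends
`tally` takes the values: 0

Answer: 0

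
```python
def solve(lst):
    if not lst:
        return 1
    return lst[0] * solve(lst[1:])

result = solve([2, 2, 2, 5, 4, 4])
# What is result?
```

Product over [2, 2, 2, 5, 4, 4] = 2 * 2 * 2 * 5 * 4 * 4 = 640

Answer: 640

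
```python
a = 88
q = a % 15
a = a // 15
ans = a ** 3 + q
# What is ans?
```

Trace:
`a = 88` → a = 88
`q = a % 15` → q = 13
`a = a // 15` → a = 5
`ans = a ** 3 + q` → ans = 138
So ans = 138

Answer: 138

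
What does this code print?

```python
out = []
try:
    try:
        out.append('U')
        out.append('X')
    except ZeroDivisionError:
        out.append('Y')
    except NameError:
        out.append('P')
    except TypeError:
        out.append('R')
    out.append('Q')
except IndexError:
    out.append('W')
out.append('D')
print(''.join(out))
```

Execution trace: 'U' (inner try body) → 'X' (inner try body, no exception) → 'Q' (try body, no exception) → 'D' (after the try/except). Output: UXQD

Answer: UXQD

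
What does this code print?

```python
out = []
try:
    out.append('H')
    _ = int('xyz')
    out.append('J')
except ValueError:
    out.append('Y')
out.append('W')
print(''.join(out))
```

Execution trace: 'H' (try body) → 'Y' (except ValueError) → 'W' (after the try/except). Output: HYW

Answer: HYW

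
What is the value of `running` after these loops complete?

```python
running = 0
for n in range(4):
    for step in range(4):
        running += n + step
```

Sum of all n+step for n,step in 4x4
`running` takes the values: 0 → 1 → 3 → 6 → 7 → 9 → 12 → 16 → 18 → 21 → 25 → 30 → 33 → 37 → 42 → 48

Answer: 48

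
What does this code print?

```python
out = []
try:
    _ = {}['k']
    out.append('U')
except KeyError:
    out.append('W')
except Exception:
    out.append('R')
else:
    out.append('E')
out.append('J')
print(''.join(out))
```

Execution trace: 'W' (except KeyError) → 'J' (after the try/except). Output: WJ

Answer: WJ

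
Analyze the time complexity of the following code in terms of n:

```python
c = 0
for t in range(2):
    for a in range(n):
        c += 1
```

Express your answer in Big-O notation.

Each loop level contributes: 1 × n. Multiplying the contributions gives O(n).

Answer: O(n)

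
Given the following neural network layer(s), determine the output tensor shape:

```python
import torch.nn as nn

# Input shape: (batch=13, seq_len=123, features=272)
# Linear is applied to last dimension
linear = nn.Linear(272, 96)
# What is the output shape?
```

Input: (13, 123, 272) -> Output: (13, 123, 96)

Answer: (13, 123, 96)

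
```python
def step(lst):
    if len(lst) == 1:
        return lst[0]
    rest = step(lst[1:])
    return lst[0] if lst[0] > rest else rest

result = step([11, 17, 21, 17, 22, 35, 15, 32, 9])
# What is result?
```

Recursive max over [11, 17, 21, 17, 22, 35, 15, 32, 9] = 35

Answer: 35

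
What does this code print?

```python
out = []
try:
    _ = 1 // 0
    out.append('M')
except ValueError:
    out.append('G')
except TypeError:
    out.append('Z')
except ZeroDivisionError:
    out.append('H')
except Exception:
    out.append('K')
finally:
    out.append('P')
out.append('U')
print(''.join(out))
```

Execution trace: 'H' (except ZeroDivisionError) → 'P' (finally) → 'U' (after the try/except). Output: HPU

Answer: HPU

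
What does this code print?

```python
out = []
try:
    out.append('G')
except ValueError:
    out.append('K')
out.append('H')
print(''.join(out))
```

Execution trace: 'G' (try body, no exception) → 'H' (after the try/except). Output: GH

Answer: GH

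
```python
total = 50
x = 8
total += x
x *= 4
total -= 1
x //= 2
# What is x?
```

Trace:
`total = 50` → total = 50
`x = 8` → x = 8
`total += x` → total = 58
`x *= 4` → x = 32
`total -= 1` → total = 57
`x //= 2` → x = 16
So x = 16

Answer: 16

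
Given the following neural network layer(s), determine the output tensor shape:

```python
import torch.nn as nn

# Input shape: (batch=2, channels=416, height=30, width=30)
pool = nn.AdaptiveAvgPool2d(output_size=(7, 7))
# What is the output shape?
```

Input: (2, 416, 30, 30) -> Output: (2, 416, 7, 7)

Answer: (2, 416, 7, 7)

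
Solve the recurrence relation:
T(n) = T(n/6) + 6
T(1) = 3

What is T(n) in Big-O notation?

Each step divides n by 6 and adds 6. After log_6(n) steps we reach T(1)=3. So T(n) = 6·log_6(n) + 3 = O(log n).

Answer: O(log n)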